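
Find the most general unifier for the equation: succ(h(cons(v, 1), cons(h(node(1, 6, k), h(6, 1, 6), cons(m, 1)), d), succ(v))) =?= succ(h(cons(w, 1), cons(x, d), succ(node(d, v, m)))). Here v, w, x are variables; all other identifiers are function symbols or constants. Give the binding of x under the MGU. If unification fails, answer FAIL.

Decompose succ/1: h(cons(v, 1), cons(h(node(1, 6, k), h(6, 1, 6), cons(m, 1)), d), succ(v)) =?= h(cons(w, 1), cons(x, d), succ(node(d, v, m))).
Decompose h/3: cons(v, 1) =?= cons(w, 1),  cons(h(node(1, 6, k), h(6, 1, 6), cons(m, 1)), d) =?= cons(x, d),  succ(v) =?= succ(node(d, v, m)).
Decompose cons/2: v =?= w,  1 =?= 1.
Bind v := w; substituting into the one remaining equation that mentions v gives: succ(w) =?= succ(node(d, w, m)).
Delete trivial equation 1 =?= 1.
Decompose cons/2: h(node(1, 6, k), h(6, 1, 6), cons(m, 1)) =?= x,  d =?= d.
Bind x := h(node(1, 6, k), h(6, 1, 6), cons(m, 1)); no other remaining equation mentions x.
Delete trivial equation d =?= d.
Decompose succ/1: w =?= node(d, w, m).
Occurs check fails: w occurs in node(d, w, m); the equation w =?= node(d, w, m) has no finite solution.

FAIL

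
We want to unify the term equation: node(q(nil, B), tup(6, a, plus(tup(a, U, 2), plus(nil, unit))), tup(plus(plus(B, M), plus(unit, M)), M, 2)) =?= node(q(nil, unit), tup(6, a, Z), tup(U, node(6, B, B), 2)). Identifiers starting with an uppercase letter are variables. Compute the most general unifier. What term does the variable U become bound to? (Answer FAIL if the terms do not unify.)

plus(plus(unit, node(6, unit, unit)), plus(unit, node(6, unit, unit)))

Decompose node/3: q(nil, B) =?= q(nil, unit),  tup(6, a, plus(tup(a, U, 2), plus(nil, unit))) =?= tup(6, a, Z),  tup(plus(plus(B, M), plus(unit, M)), M, 2) =?= tup(U, node(6, B, B), 2).
Decompose q/2: nil =?= nil,  B =?= unit.
Delete trivial equation nil =?= nil.
Bind B := unit; substituting into the one remaining equation that mentions B gives: tup(plus(plus(unit, M), plus(unit, M)), M, 2) =?= tup(U, node(6, unit, unit), 2).
Decompose tup/3: 6 =?= 6,  a =?= a,  plus(tup(a, U, 2), plus(nil, unit)) =?= Z.
Delete trivial equation 6 =?= 6.
Delete trivial equation a =?= a.
Bind Z := plus(tup(a, U, 2), plus(nil, unit)); no other remaining equation mentions Z.
Decompose tup/3: plus(plus(unit, M), plus(unit, M)) =?= U,  M =?= node(6, unit, unit),  2 =?= 2.
Bind U := plus(plus(unit, M), plus(unit, M)); no other remaining equation mentions U. Substituting into the earlier binding gives Z := plus(tup(a, plus(plus(unit, M), plus(unit, M)), 2), plus(nil, unit)).
Bind M := node(6, unit, unit); no other remaining equation mentions M. Substituting into the earlier bindings gives Z := plus(tup(a, plus(plus(unit, node(6, unit, unit)), plus(unit, node(6, unit, unit))), 2), plus(nil, unit)), U := plus(plus(unit, node(6, unit, unit)), plus(unit, node(6, unit, unit))).
Delete trivial equation 2 =?= 2.
MGU = { B := unit, Z := plus(tup(a, plus(plus(unit, node(6, unit, unit)), plus(unit, node(6, unit, unit))), 2), plus(nil, unit)), U := plus(plus(unit, node(6, unit, unit)), plus(unit, node(6, unit, unit))), M := node(6, unit, unit) }, so U := plus(plus(unit, node(6, unit, unit)), plus(unit, node(6, unit, unit))).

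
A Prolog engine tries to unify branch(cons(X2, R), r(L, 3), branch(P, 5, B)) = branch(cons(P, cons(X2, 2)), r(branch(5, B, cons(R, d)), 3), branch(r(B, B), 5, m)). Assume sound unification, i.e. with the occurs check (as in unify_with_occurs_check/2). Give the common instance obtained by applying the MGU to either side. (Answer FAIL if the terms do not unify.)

branch(cons(r(m, m), cons(r(m, m), 2)), r(branch(5, m, cons(cons(r(m, m), 2), d)), 3), branch(r(m, m), 5, m))

Decompose branch/3: cons(X2, R) = cons(P, cons(X2, 2)),  r(L, 3) = r(branch(5, B, cons(R, d)), 3),  branch(P, 5, B) = branch(r(B, B), 5, m).
Decompose cons/2: X2 = P,  R = cons(X2, 2).
Bind X2 := P; substituting into the one remaining equation that mentions X2 gives: R = cons(P, 2).
Bind R := cons(P, 2); substituting into the one remaining equation that mentions R gives: r(L, 3) = r(branch(5, B, cons(cons(P, 2), d)), 3).
Decompose r/2: L = branch(5, B, cons(cons(P, 2), d)),  3 = 3.
Bind L := branch(5, B, cons(cons(P, 2), d)); no other remaining equation mentions L.
Delete trivial equation 3 = 3.
Decompose branch/3: P = r(B, B),  5 = 5,  B = m.
Bind P := r(B, B); no other remaining equation mentions P. Substituting into the earlier bindings gives X2 := r(B, B), R := cons(r(B, B), 2), L := branch(5, B, cons(cons(r(B, B), 2), d)).
Delete trivial equation 5 = 5.
Bind B := m. Substituting into the earlier bindings gives X2 := r(m, m), R := cons(r(m, m), 2), L := branch(5, m, cons(cons(r(m, m), 2), d)), P := r(m, m).
Applying the MGU to either side gives branch(cons(r(m, m), cons(r(m, m), 2)), r(branch(5, m, cons(cons(r(m, m), 2), d)), 3), branch(r(m, m), 5, m)).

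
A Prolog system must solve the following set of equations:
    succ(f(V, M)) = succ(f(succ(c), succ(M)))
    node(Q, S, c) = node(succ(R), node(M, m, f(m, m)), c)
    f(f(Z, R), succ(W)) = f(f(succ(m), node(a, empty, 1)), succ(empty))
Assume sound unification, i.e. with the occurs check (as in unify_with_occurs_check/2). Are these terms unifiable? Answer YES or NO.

Decompose succ/1: f(V, M) = f(succ(c), succ(M)).
Decompose f/2: V = succ(c),  M = succ(M).
Bind V := succ(c); no other remaining equation mentions V.
Occurs check fails: M occurs in succ(M); the equation M = succ(M) has no finite solution.

NO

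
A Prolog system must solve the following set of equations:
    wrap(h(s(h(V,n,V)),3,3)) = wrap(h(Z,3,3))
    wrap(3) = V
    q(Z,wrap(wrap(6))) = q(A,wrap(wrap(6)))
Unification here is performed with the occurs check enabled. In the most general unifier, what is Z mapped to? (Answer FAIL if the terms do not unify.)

Decompose wrap/1: h(s(h(V,n,V)),3,3) = h(Z,3,3).
Decompose h/3: s(h(V,n,V)) = Z,  3 = 3,  3 = 3.
Bind Z := s(h(V,n,V)); substituting into the one remaining equation that mentions Z gives: q(s(h(V,n,V)),wrap(wrap(6))) = q(A,wrap(wrap(6))).
Delete trivial equation 3 = 3.
Delete trivial equation 3 = 3.
Bind V := wrap(3); substituting into the remaining equation gives: q(s(h(wrap(3),n,wrap(3))),wrap(wrap(6))) = q(A,wrap(wrap(6))). Substituting into the earlier binding gives Z := s(h(wrap(3),n,wrap(3))).
Decompose q/2: s(h(wrap(3),n,wrap(3))) = A,  wrap(wrap(6)) = wrap(wrap(6)).
Bind A := s(h(wrap(3),n,wrap(3))); no other remaining equation mentions A.
Delete trivial equation wrap(wrap(6)) = wrap(wrap(6)).
MGU = { Z ↦ s(h(wrap(3),n,wrap(3))), V ↦ wrap(3), A ↦ s(h(wrap(3),n,wrap(3))) }, so Z ↦ s(h(wrap(3),n,wrap(3))).

s(h(wrap(3),n,wrap(3)))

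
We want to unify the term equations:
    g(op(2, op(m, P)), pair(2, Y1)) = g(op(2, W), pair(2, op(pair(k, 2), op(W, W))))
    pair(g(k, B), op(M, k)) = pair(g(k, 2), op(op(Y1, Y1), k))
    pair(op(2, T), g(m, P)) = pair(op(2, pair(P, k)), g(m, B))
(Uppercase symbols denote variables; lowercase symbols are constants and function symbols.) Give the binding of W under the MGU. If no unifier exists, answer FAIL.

Decompose g/2: op(2, op(m, P)) = op(2, W),  pair(2, Y1) = pair(2, op(pair(k, 2), op(W, W))).
Decompose op/2: 2 = 2,  op(m, P) = W.
Delete trivial equation 2 = 2.
Bind W := op(m, P); substituting into the one remaining equation that mentions W gives: pair(2, Y1) = pair(2, op(pair(k, 2), op(op(m, P), op(m, P)))).
Decompose pair/2: 2 = 2,  Y1 = op(pair(k, 2), op(op(m, P), op(m, P))).
Delete trivial equation 2 = 2.
Bind Y1 := op(pair(k, 2), op(op(m, P), op(m, P))); substituting into the one remaining equation that mentions Y1 gives: pair(g(k, B), op(M, k)) = pair(g(k, 2), op(op(op(pair(k, 2), op(op(m, P), op(m, P))), op(pair(k, 2), op(op(m, P), op(m, P)))), k)).
Decompose pair/2: g(k, B) = g(k, 2),  op(M, k) = op(op(op(pair(k, 2), op(op(m, P), op(m, P))), op(pair(k, 2), op(op(m, P), op(m, P)))), k).
Decompose g/2: k = k,  B = 2.
Delete trivial equation k = k.
Bind B := 2; substituting into the one remaining equation that mentions B gives: pair(op(2, T), g(m, P)) = pair(op(2, pair(P, k)), g(m, 2)).
Decompose op/2: M = op(op(pair(k, 2), op(op(m, P), op(m, P))), op(pair(k, 2), op(op(m, P), op(m, P)))),  k = k.
Bind M := op(op(pair(k, 2), op(op(m, P), op(m, P))), op(pair(k, 2), op(op(m, P), op(m, P)))); no other remaining equation mentions M.
Delete trivial equation k = k.
Decompose pair/2: op(2, T) = op(2, pair(P, k)),  g(m, P) = g(m, 2).
Decompose op/2: 2 = 2,  T = pair(P, k).
Delete trivial equation 2 = 2.
Bind T := pair(P, k); no other remaining equation mentions T.
Decompose g/2: m = m,  P = 2.
Delete trivial equation m = m.
Bind P := 2. Substituting into the earlier bindings gives W := op(m, 2), Y1 := op(pair(k, 2), op(op(m, 2), op(m, 2))), M := op(op(pair(k, 2), op(op(m, 2), op(m, 2))), op(pair(k, 2), op(op(m, 2), op(m, 2)))), T := pair(2, k).
MGU = { W -> op(m, 2), Y1 -> op(pair(k, 2), op(op(m, 2), op(m, 2))), B -> 2, M -> op(op(pair(k, 2), op(op(m, 2), op(m, 2))), op(pair(k, 2), op(op(m, 2), op(m, 2)))), T -> pair(2, k), P -> 2 }, so W -> op(m, 2).

op(m, 2)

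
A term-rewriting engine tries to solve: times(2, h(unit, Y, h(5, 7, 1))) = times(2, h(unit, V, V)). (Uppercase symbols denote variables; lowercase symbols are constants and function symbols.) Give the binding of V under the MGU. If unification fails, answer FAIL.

h(5, 7, 1)

Decompose times/2: 2 = 2,  h(unit, Y, h(5, 7, 1)) = h(unit, V, V).
Delete trivial equation 2 = 2.
Decompose h/3: unit = unit,  Y = V,  h(5, 7, 1) = V.
Delete trivial equation unit = unit.
Bind Y := V; no other remaining equation mentions Y.
Bind V := h(5, 7, 1). Substituting into the earlier binding gives Y := h(5, 7, 1).
MGU = { Y := h(5, 7, 1), V := h(5, 7, 1) }, so V := h(5, 7, 1).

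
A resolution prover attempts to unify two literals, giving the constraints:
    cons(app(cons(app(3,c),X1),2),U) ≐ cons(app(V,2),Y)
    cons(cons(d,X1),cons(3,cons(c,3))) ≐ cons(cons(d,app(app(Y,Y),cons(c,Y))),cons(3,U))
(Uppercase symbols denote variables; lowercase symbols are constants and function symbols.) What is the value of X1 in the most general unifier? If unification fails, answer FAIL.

app(app(cons(c,3),cons(c,3)),cons(c,cons(c,3)))

Decompose cons/2: app(cons(app(3,c),X1),2) ≐ app(V,2),  U ≐ Y.
Decompose app/2: cons(app(3,c),X1) ≐ V,  2 ≐ 2.
Bind V := cons(app(3,c),X1); no other remaining equation mentions V.
Delete trivial equation 2 ≐ 2.
Bind U := Y; substituting into the remaining equation gives: cons(cons(d,X1),cons(3,cons(c,3))) ≐ cons(cons(d,app(app(Y,Y),cons(c,Y))),cons(3,Y)).
Decompose cons/2: cons(d,X1) ≐ cons(d,app(app(Y,Y),cons(c,Y))),  cons(3,cons(c,3)) ≐ cons(3,Y).
Decompose cons/2: d ≐ d,  X1 ≐ app(app(Y,Y),cons(c,Y)).
Delete trivial equation d ≐ d.
Bind X1 := app(app(Y,Y),cons(c,Y)); no other remaining equation mentions X1. Substituting into the earlier binding gives V := cons(app(3,c),app(app(Y,Y),cons(c,Y))).
Decompose cons/2: 3 ≐ 3,  cons(c,3) ≐ Y.
Delete trivial equation 3 ≐ 3.
Bind Y := cons(c,3). Substituting into the earlier bindings gives V := cons(app(3,c),app(app(cons(c,3),cons(c,3)),cons(c,cons(c,3)))), U := cons(c,3), X1 := app(app(cons(c,3),cons(c,3)),cons(c,cons(c,3))).
MGU = { V := cons(app(3,c),app(app(cons(c,3),cons(c,3)),cons(c,cons(c,3)))), U := cons(c,3), X1 := app(app(cons(c,3),cons(c,3)),cons(c,cons(c,3))), Y := cons(c,3) }, so X1 := app(app(cons(c,3),cons(c,3)),cons(c,cons(c,3))).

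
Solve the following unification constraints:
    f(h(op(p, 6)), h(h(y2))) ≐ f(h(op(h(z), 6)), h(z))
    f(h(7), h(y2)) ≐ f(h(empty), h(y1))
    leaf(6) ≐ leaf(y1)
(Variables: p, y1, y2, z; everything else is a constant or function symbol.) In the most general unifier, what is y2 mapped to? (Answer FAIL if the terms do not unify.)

FAIL

Decompose f/2: h(op(p, 6)) ≐ h(op(h(z), 6)),  h(h(y2)) ≐ h(z).
Decompose h/1: op(p, 6) ≐ op(h(z), 6).
Decompose op/2: p ≐ h(z),  6 ≐ 6.
Bind p := h(z); no other remaining equation mentions p.
Delete trivial equation 6 ≐ 6.
Decompose h/1: h(y2) ≐ z.
Bind z := h(y2); no other remaining equation mentions z. Substituting into the earlier binding gives p := h(h(y2)).
Decompose f/2: h(7) ≐ h(empty),  h(y2) ≐ h(y1).
Decompose h/1: 7 ≐ empty.
Clash: constants 7 and empty differ; no unifier exists.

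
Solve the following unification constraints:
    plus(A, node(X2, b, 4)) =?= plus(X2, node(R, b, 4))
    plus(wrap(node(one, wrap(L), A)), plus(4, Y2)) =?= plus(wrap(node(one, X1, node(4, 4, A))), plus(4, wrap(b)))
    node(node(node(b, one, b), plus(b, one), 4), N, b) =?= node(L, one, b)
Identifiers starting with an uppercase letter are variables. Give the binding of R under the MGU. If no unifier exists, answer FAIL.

Decompose plus/2: A =?= X2,  node(X2, b, 4) =?= node(R, b, 4).
Bind A := X2; substituting into the one remaining equation that mentions A gives: plus(wrap(node(one, wrap(L), X2)), plus(4, Y2)) =?= plus(wrap(node(one, X1, node(4, 4, X2))), plus(4, wrap(b))).
Decompose node/3: X2 =?= R,  b =?= b,  4 =?= 4.
Bind X2 := R; substituting into the one remaining equation that mentions X2 gives: plus(wrap(node(one, wrap(L), R)), plus(4, Y2)) =?= plus(wrap(node(one, X1, node(4, 4, R))), plus(4, wrap(b))). Substituting into the earlier binding gives A := R.
Delete trivial equation b =?= b.
Delete trivial equation 4 =?= 4.
Decompose plus/2: wrap(node(one, wrap(L), R)) =?= wrap(node(one, X1, node(4, 4, R))),  plus(4, Y2) =?= plus(4, wrap(b)).
Decompose wrap/1: node(one, wrap(L), R) =?= node(one, X1, node(4, 4, R)).
Decompose node/3: one =?= one,  wrap(L) =?= X1,  R =?= node(4, 4, R).
Delete trivial equation one =?= one.
Bind X1 := wrap(L); no other remaining equation mentions X1.
Occurs check fails: R occurs in node(4, 4, R); the equation R =?= node(4, 4, R) has no finite solution.

FAIL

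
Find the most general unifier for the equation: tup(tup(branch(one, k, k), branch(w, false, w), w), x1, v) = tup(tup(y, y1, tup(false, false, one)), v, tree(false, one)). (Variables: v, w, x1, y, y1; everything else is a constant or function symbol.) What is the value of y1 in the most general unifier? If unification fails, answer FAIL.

branch(tup(false, false, one), false, tup(false, false, one))

Decompose tup/3: tup(branch(one, k, k), branch(w, false, w), w) = tup(y, y1, tup(false, false, one)),  x1 = v,  v = tree(false, one).
Decompose tup/3: branch(one, k, k) = y,  branch(w, false, w) = y1,  w = tup(false, false, one).
Bind y := branch(one, k, k); no other remaining equation mentions y.
Bind y1 := branch(w, false, w); no other remaining equation mentions y1.
Bind w := tup(false, false, one); no other remaining equation mentions w. Substituting into the earlier binding gives y1 := branch(tup(false, false, one), false, tup(false, false, one)).
Bind x1 := v; no other remaining equation mentions x1.
Bind v := tree(false, one). Substituting into the earlier binding gives x1 := tree(false, one).
MGU = { y -> branch(one, k, k), y1 -> branch(tup(false, false, one), false, tup(false, false, one)), w -> tup(false, false, one), x1 -> tree(false, one), v -> tree(false, one) }, so y1 -> branch(tup(false, false, one), false, tup(false, false, one)).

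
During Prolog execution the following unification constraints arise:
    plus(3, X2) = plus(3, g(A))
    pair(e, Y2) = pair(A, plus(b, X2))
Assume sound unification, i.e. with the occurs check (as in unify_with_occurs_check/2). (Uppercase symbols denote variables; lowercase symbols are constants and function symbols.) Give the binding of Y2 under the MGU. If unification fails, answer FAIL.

plus(b, g(e))

Decompose plus/2: 3 = 3,  X2 = g(A).
Delete trivial equation 3 = 3.
Bind X2 := g(A); substituting into the remaining equation gives: pair(e, Y2) = pair(A, plus(b, g(A))).
Decompose pair/2: e = A,  Y2 = plus(b, g(A)).
Bind A := e; substituting into the remaining equation gives: Y2 = plus(b, g(e)). Substituting into the earlier binding gives X2 := g(e).
Bind Y2 := plus(b, g(e)).
MGU = { X2 ↦ g(e), A ↦ e, Y2 ↦ plus(b, g(e)) }, so Y2 ↦ plus(b, g(e)).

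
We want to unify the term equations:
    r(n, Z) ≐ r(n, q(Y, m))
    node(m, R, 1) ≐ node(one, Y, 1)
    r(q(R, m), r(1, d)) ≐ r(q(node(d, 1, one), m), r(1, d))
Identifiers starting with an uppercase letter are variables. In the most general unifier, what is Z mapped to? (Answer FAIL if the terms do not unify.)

FAIL

Decompose r/2: n ≐ n,  Z ≐ q(Y, m).
Delete trivial equation n ≐ n.
Bind Z := q(Y, m); no other remaining equation mentions Z.
Decompose node/3: m ≐ one,  R ≐ Y,  1 ≐ 1.
Clash: constants m and one differ; no unifier exists.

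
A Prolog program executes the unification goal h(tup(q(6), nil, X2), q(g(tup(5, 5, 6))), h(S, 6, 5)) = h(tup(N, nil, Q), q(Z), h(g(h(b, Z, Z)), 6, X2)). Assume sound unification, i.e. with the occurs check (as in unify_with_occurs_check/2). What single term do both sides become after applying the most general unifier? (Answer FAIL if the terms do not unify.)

h(tup(q(6), nil, 5), q(g(tup(5, 5, 6))), h(g(h(b, g(tup(5, 5, 6)), g(tup(5, 5, 6)))), 6, 5))

Decompose h/3: tup(q(6), nil, X2) = tup(N, nil, Q),  q(g(tup(5, 5, 6))) = q(Z),  h(S, 6, 5) = h(g(h(b, Z, Z)), 6, X2).
Decompose tup/3: q(6) = N,  nil = nil,  X2 = Q.
Bind N := q(6); no other remaining equation mentions N.
Delete trivial equation nil = nil.
Bind X2 := Q; substituting into the one remaining equation that mentions X2 gives: h(S, 6, 5) = h(g(h(b, Z, Z)), 6, Q).
Decompose q/1: g(tup(5, 5, 6)) = Z.
Bind Z := g(tup(5, 5, 6)); substituting into the remaining equation gives: h(S, 6, 5) = h(g(h(b, g(tup(5, 5, 6)), g(tup(5, 5, 6)))), 6, Q).
Decompose h/3: S = g(h(b, g(tup(5, 5, 6)), g(tup(5, 5, 6)))),  6 = 6,  5 = Q.
Bind S := g(h(b, g(tup(5, 5, 6)), g(tup(5, 5, 6)))); no other remaining equation mentions S.
Delete trivial equation 6 = 6.
Bind Q := 5. Substituting into the earlier binding gives X2 := 5.
Applying the MGU to either side gives h(tup(q(6), nil, 5), q(g(tup(5, 5, 6))), h(g(h(b, g(tup(5, 5, 6)), g(tup(5, 5, 6)))), 6, 5)).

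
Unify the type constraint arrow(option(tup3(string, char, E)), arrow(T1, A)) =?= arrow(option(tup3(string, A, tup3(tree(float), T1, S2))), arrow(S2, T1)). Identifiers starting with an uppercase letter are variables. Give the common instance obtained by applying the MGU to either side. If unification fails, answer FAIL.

Decompose arrow/2: option(tup3(string, char, E)) =?= option(tup3(string, A, tup3(tree(float), T1, S2))),  arrow(T1, A) =?= arrow(S2, T1).
Decompose option/1: tup3(string, char, E) =?= tup3(string, A, tup3(tree(float), T1, S2)).
Decompose tup3/3: string =?= string,  char =?= A,  E =?= tup3(tree(float), T1, S2).
Delete trivial equation string =?= string.
Bind A := char; substituting into the one remaining equation that mentions A gives: arrow(T1, char) =?= arrow(S2, T1).
Bind E := tup3(tree(float), T1, S2); no other remaining equation mentions E.
Decompose arrow/2: T1 =?= S2,  char =?= T1.
Bind T1 := S2; substituting into the remaining equation gives: char =?= S2. Substituting into the earlier binding gives E := tup3(tree(float), S2, S2).
Bind S2 := char. Substituting into the earlier bindings gives E := tup3(tree(float), char, char), T1 := char.
Applying the MGU to either side gives arrow(option(tup3(string, char, tup3(tree(float), char, char))), arrow(char, char)).

arrow(option(tup3(string, char, tup3(tree(float), char, char))), arrow(char, char))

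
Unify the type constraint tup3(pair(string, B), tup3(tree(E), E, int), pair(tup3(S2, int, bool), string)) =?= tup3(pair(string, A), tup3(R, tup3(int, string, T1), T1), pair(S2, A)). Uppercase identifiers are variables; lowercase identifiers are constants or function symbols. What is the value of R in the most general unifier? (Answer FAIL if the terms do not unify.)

FAIL

Decompose tup3/3: pair(string, B) =?= pair(string, A),  tup3(tree(E), E, int) =?= tup3(R, tup3(int, string, T1), T1),  pair(tup3(S2, int, bool), string) =?= pair(S2, A).
Decompose pair/2: string =?= string,  B =?= A.
Delete trivial equation string =?= string.
Bind B := A; no other remaining equation mentions B.
Decompose tup3/3: tree(E) =?= R,  E =?= tup3(int, string, T1),  int =?= T1.
Bind R := tree(E); no other remaining equation mentions R.
Bind E := tup3(int, string, T1); no other remaining equation mentions E. Substituting into the earlier binding gives R := tree(tup3(int, string, T1)).
Bind T1 := int; no other remaining equation mentions T1. Substituting into the earlier bindings gives R := tree(tup3(int, string, int)), E := tup3(int, string, int).
Decompose pair/2: tup3(S2, int, bool) =?= S2,  string =?= A.
Occurs check fails: S2 occurs in tup3(S2, int, bool); the equation S2 =?= tup3(S2, int, bool) has no finite solution.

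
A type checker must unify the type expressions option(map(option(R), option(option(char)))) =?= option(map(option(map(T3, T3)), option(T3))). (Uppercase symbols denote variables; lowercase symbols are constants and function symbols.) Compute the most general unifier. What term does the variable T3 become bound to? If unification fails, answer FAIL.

Decompose option/1: map(option(R), option(option(char))) =?= map(option(map(T3, T3)), option(T3)).
Decompose map/2: option(R) =?= option(map(T3, T3)),  option(option(char)) =?= option(T3).
Decompose option/1: R =?= map(T3, T3).
Bind R := map(T3, T3); no other remaining equation mentions R.
Decompose option/1: option(char) =?= T3.
Bind T3 := option(char). Substituting into the earlier binding gives R := map(option(char), option(char)).
MGU = { R -> map(option(char), option(char)), T3 -> option(char) }, so T3 -> option(char).

option(char)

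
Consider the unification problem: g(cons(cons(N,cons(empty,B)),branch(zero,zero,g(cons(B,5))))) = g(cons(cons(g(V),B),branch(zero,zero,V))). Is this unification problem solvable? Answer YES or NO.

Decompose g/1: cons(cons(N,cons(empty,B)),branch(zero,zero,g(cons(B,5)))) = cons(cons(g(V),B),branch(zero,zero,V)).
Decompose cons/2: cons(N,cons(empty,B)) = cons(g(V),B),  branch(zero,zero,g(cons(B,5))) = branch(zero,zero,V).
Decompose cons/2: N = g(V),  cons(empty,B) = B.
Bind N := g(V); no other remaining equation mentions N.
Occurs check fails: B occurs in cons(empty,B); the equation B = cons(empty,B) has no finite solution.

NO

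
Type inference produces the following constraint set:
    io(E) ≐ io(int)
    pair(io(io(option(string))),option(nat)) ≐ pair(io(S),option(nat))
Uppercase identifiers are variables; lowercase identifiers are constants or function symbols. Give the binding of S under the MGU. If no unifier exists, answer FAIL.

Decompose io/1: E ≐ int.
Bind E := int; no other remaining equation mentions E.
Decompose pair/2: io(io(option(string))) ≐ io(S),  option(nat) ≐ option(nat).
Decompose io/1: io(option(string)) ≐ S.
Bind S := io(option(string)); no other remaining equation mentions S.
Delete trivial equation option(nat) ≐ option(nat).
MGU = { E ↦ int, S ↦ io(option(string)) }, so S ↦ io(option(string)).

io(option(string))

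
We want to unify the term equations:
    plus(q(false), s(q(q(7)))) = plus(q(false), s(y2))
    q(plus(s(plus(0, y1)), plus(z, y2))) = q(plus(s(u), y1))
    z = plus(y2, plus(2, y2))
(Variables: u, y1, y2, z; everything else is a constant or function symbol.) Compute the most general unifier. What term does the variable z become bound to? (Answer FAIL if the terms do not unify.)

Decompose plus/2: q(false) = q(false),  s(q(q(7))) = s(y2).
Delete trivial equation q(false) = q(false).
Decompose s/1: q(q(7)) = y2.
Bind y2 := q(q(7)); substituting into the remaining equations gives: q(plus(s(plus(0, y1)), plus(z, q(q(7))))) = q(plus(s(u), y1)),  z = plus(q(q(7)), plus(2, q(q(7)))).
Decompose q/1: plus(s(plus(0, y1)), plus(z, q(q(7)))) = plus(s(u), y1).
Decompose plus/2: s(plus(0, y1)) = s(u),  plus(z, q(q(7))) = y1.
Decompose s/1: plus(0, y1) = u.
Bind u := plus(0, y1); no other remaining equation mentions u.
Bind y1 := plus(z, q(q(7))); no other remaining equation mentions y1. Substituting into the earlier binding gives u := plus(0, plus(z, q(q(7)))).
Bind z := plus(q(q(7)), plus(2, q(q(7)))). Substituting into the earlier bindings gives u := plus(0, plus(plus(q(q(7)), plus(2, q(q(7)))), q(q(7)))), y1 := plus(plus(q(q(7)), plus(2, q(q(7)))), q(q(7))).
MGU = { y2 ↦ q(q(7)), u ↦ plus(0, plus(plus(q(q(7)), plus(2, q(q(7)))), q(q(7)))), y1 ↦ plus(plus(q(q(7)), plus(2, q(q(7)))), q(q(7))), z ↦ plus(q(q(7)), plus(2, q(q(7)))) }, so z ↦ plus(q(q(7)), plus(2, q(q(7)))).

plus(q(q(7)), plus(2, q(q(7))))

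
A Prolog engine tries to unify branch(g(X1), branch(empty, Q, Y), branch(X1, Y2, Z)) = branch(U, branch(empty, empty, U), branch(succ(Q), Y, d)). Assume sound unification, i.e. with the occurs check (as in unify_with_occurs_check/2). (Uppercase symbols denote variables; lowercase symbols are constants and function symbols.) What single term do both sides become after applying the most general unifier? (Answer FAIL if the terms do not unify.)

branch(g(succ(empty)), branch(empty, empty, g(succ(empty))), branch(succ(empty), g(succ(empty)), d))

Decompose branch/3: g(X1) = U,  branch(empty, Q, Y) = branch(empty, empty, U),  branch(X1, Y2, Z) = branch(succ(Q), Y, d).
Bind U := g(X1); substituting into the one remaining equation that mentions U gives: branch(empty, Q, Y) = branch(empty, empty, g(X1)).
Decompose branch/3: empty = empty,  Q = empty,  Y = g(X1).
Delete trivial equation empty = empty.
Bind Q := empty; substituting into the one remaining equation that mentions Q gives: branch(X1, Y2, Z) = branch(succ(empty), Y, d).
Bind Y := g(X1); substituting into the remaining equation gives: branch(X1, Y2, Z) = branch(succ(empty), g(X1), d).
Decompose branch/3: X1 = succ(empty),  Y2 = g(X1),  Z = d.
Bind X1 := succ(empty); substituting into the one remaining equation that mentions X1 gives: Y2 = g(succ(empty)). Substituting into the earlier bindings gives U := g(succ(empty)), Y := g(succ(empty)).
Bind Y2 := g(succ(empty)); no other remaining equation mentions Y2.
Bind Z := d.
Applying the MGU to either side gives branch(g(succ(empty)), branch(empty, empty, g(succ(empty))), branch(succ(empty), g(succ(empty)), d)).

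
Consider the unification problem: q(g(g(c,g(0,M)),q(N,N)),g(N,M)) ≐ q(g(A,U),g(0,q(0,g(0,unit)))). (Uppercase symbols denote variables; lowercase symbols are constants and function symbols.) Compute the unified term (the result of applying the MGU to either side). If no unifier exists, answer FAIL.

q(g(g(c,g(0,q(0,g(0,unit)))),q(0,0)),g(0,q(0,g(0,unit))))

Decompose q/2: g(g(c,g(0,M)),q(N,N)) ≐ g(A,U),  g(N,M) ≐ g(0,q(0,g(0,unit))).
Decompose g/2: g(c,g(0,M)) ≐ A,  q(N,N) ≐ U.
Bind A := g(c,g(0,M)); no other remaining equation mentions A.
Bind U := q(N,N); no other remaining equation mentions U.
Decompose g/2: N ≐ 0,  M ≐ q(0,g(0,unit)).
Bind N := 0; no other remaining equation mentions N. Substituting into the earlier binding gives U := q(0,0).
Bind M := q(0,g(0,unit)). Substituting into the earlier binding gives A := g(c,g(0,q(0,g(0,unit)))).
Applying the MGU to either side gives q(g(g(c,g(0,q(0,g(0,unit)))),q(0,0)),g(0,q(0,g(0,unit)))).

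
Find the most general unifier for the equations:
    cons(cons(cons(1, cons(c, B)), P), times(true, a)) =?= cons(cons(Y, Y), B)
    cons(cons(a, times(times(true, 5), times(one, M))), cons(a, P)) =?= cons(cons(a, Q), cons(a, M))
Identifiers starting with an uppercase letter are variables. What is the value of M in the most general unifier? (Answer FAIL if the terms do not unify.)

cons(1, cons(c, times(true, a)))

Decompose cons/2: cons(cons(1, cons(c, B)), P) =?= cons(Y, Y),  times(true, a) =?= B.
Decompose cons/2: cons(1, cons(c, B)) =?= Y,  P =?= Y.
Bind Y := cons(1, cons(c, B)); substituting into the one remaining equation that mentions Y gives: P =?= cons(1, cons(c, B)).
Bind P := cons(1, cons(c, B)); substituting into the one remaining equation that mentions P gives: cons(cons(a, times(times(true, 5), times(one, M))), cons(a, cons(1, cons(c, B)))) =?= cons(cons(a, Q), cons(a, M)).
Bind B := times(true, a); substituting into the remaining equation gives: cons(cons(a, times(times(true, 5), times(one, M))), cons(a, cons(1, cons(c, times(true, a))))) =?= cons(cons(a, Q), cons(a, M)). Substituting into the earlier bindings gives Y := cons(1, cons(c, times(true, a))), P := cons(1, cons(c, times(true, a))).
Decompose cons/2: cons(a, times(times(true, 5), times(one, M))) =?= cons(a, Q),  cons(a, cons(1, cons(c, times(true, a)))) =?= cons(a, M).
Decompose cons/2: a =?= a,  times(times(true, 5), times(one, M)) =?= Q.
Delete trivial equation a =?= a.
Bind Q := times(times(true, 5), times(one, M)); no other remaining equation mentions Q.
Decompose cons/2: a =?= a,  cons(1, cons(c, times(true, a))) =?= M.
Delete trivial equation a =?= a.
Bind M := cons(1, cons(c, times(true, a))). Substituting into the earlier binding gives Q := times(times(true, 5), times(one, cons(1, cons(c, times(true, a))))).
MGU = { Y ↦ cons(1, cons(c, times(true, a))), P ↦ cons(1, cons(c, times(true, a))), B ↦ times(true, a), Q ↦ times(times(true, 5), times(one, cons(1, cons(c, times(true, a))))), M ↦ cons(1, cons(c, times(true, a))) }, so M ↦ cons(1, cons(c, times(true, a))).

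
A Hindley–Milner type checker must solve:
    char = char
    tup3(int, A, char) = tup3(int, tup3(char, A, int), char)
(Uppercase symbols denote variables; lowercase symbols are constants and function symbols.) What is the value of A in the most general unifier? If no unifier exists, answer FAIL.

FAIL

Delete trivial equation char = char.
Decompose tup3/3: int = int,  A = tup3(char, A, int),  char = char.
Delete trivial equation int = int.
Occurs check fails: A occurs in tup3(char, A, int); the equation A = tup3(char, A, int) has no finite solution.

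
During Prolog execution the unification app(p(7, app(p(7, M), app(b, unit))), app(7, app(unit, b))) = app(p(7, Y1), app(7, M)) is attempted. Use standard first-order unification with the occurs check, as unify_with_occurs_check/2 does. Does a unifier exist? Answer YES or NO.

Decompose app/2: p(7, app(p(7, M), app(b, unit))) = p(7, Y1),  app(7, app(unit, b)) = app(7, M).
Decompose p/2: 7 = 7,  app(p(7, M), app(b, unit)) = Y1.
Delete trivial equation 7 = 7.
Bind Y1 := app(p(7, M), app(b, unit)); no other remaining equation mentions Y1.
Decompose app/2: 7 = 7,  app(unit, b) = M.
Delete trivial equation 7 = 7.
Bind M := app(unit, b). Substituting into the earlier binding gives Y1 := app(p(7, app(unit, b)), app(b, unit)).
No equations remain and no clash or occurs-check failure arose, so a unifier exists.

YES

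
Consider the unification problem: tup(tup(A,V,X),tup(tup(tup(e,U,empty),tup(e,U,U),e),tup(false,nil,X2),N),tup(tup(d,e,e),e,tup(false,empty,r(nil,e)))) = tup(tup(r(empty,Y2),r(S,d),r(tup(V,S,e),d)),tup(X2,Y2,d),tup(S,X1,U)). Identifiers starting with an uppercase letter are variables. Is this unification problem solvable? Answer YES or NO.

Decompose tup/3: tup(A,V,X) = tup(r(empty,Y2),r(S,d),r(tup(V,S,e),d)),  tup(tup(tup(e,U,empty),tup(e,U,U),e),tup(false,nil,X2),N) = tup(X2,Y2,d),  tup(tup(d,e,e),e,tup(false,empty,r(nil,e))) = tup(S,X1,U).
Decompose tup/3: A = r(empty,Y2),  V = r(S,d),  X = r(tup(V,S,e),d).
Bind A := r(empty,Y2); no other remaining equation mentions A.
Bind V := r(S,d); substituting into the one remaining equation that mentions V gives: X = r(tup(r(S,d),S,e),d).
Bind X := r(tup(r(S,d),S,e),d); no other remaining equation mentions X.
Decompose tup/3: tup(tup(e,U,empty),tup(e,U,U),e) = X2,  tup(false,nil,X2) = Y2,  N = d.
Bind X2 := tup(tup(e,U,empty),tup(e,U,U),e); substituting into the one remaining equation that mentions X2 gives: tup(false,nil,tup(tup(e,U,empty),tup(e,U,U),e)) = Y2.
Bind Y2 := tup(false,nil,tup(tup(e,U,empty),tup(e,U,U),e)); no other remaining equation mentions Y2. Substituting into the earlier binding gives A := r(empty,tup(false,nil,tup(tup(e,U,empty),tup(e,U,U),e))).
Bind N := d; no other remaining equation mentions N.
Decompose tup/3: tup(d,e,e) = S,  e = X1,  tup(false,empty,r(nil,e)) = U.
Bind S := tup(d,e,e); no other remaining equation mentions S. Substituting into the earlier bindings gives V := r(tup(d,e,e),d), X := r(tup(r(tup(d,e,e),d),tup(d,e,e),e),d).
Bind X1 := e; no other remaining equation mentions X1.
Bind U := tup(false,empty,r(nil,e)). Substituting into the earlier bindings gives A := r(empty,tup(false,nil,tup(tup(e,tup(false,empty,r(nil,e)),empty),tup(e,tup(false,empty,r(nil,e)),tup(false,empty,r(nil,e))),e))), X2 := tup(tup(e,tup(false,empty,r(nil,e)),empty),tup(e,tup(false,empty,r(nil,e)),tup(false,empty,r(nil,e))),e), Y2 := tup(false,nil,tup(tup(e,tup(false,empty,r(nil,e)),empty),tup(e,tup(false,empty,r(nil,e)),tup(false,empty,r(nil,e))),e)).
No equations remain and no clash or occurs-check failure arose, so a unifier exists.

YES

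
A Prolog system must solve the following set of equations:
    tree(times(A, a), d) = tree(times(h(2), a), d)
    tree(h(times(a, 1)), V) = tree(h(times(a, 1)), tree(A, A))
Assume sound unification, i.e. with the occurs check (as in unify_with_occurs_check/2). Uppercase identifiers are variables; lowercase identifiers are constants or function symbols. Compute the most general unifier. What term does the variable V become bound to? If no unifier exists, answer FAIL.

tree(h(2), h(2))

Decompose tree/2: times(A, a) = times(h(2), a),  d = d.
Decompose times/2: A = h(2),  a = a.
Bind A := h(2); substituting into the one remaining equation that mentions A gives: tree(h(times(a, 1)), V) = tree(h(times(a, 1)), tree(h(2), h(2))).
Delete trivial equation a = a.
Delete trivial equation d = d.
Decompose tree/2: h(times(a, 1)) = h(times(a, 1)),  V = tree(h(2), h(2)).
Delete trivial equation h(times(a, 1)) = h(times(a, 1)).
Bind V := tree(h(2), h(2)).
MGU = { A = h(2), V = tree(h(2), h(2)) }, so V = tree(h(2), h(2)).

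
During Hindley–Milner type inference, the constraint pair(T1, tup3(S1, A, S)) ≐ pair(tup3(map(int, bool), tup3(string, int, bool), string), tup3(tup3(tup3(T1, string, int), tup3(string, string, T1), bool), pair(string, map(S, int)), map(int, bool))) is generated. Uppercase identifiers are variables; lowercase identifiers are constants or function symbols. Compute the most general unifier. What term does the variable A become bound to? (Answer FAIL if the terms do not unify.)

Decompose pair/2: T1 ≐ tup3(map(int, bool), tup3(string, int, bool), string),  tup3(S1, A, S) ≐ tup3(tup3(tup3(T1, string, int), tup3(string, string, T1), bool), pair(string, map(S, int)), map(int, bool)).
Bind T1 := tup3(map(int, bool), tup3(string, int, bool), string); substituting into the remaining equation gives: tup3(S1, A, S) ≐ tup3(tup3(tup3(tup3(map(int, bool), tup3(string, int, bool), string), string, int), tup3(string, string, tup3(map(int, bool), tup3(string, int, bool), string)), bool), pair(string, map(S, int)), map(int, bool)).
Decompose tup3/3: S1 ≐ tup3(tup3(tup3(map(int, bool), tup3(string, int, bool), string), string, int), tup3(string, string, tup3(map(int, bool), tup3(string, int, bool), string)), bool),  A ≐ pair(string, map(S, int)),  S ≐ map(int, bool).
Bind S1 := tup3(tup3(tup3(map(int, bool), tup3(string, int, bool), string), string, int), tup3(string, string, tup3(map(int, bool), tup3(string, int, bool), string)), bool); no other remaining equation mentions S1.
Bind A := pair(string, map(S, int)); no other remaining equation mentions A.
Bind S := map(int, bool). Substituting into the earlier binding gives A := pair(string, map(map(int, bool), int)).
MGU = { T1 := tup3(map(int, bool), tup3(string, int, bool), string), S1 := tup3(tup3(tup3(map(int, bool), tup3(string, int, bool), string), string, int), tup3(string, string, tup3(map(int, bool), tup3(string, int, bool), string)), bool), A := pair(string, map(map(int, bool), int)), S := map(int, bool) }, so A := pair(string, map(map(int, bool), int)).

pair(string, map(map(int, bool), int))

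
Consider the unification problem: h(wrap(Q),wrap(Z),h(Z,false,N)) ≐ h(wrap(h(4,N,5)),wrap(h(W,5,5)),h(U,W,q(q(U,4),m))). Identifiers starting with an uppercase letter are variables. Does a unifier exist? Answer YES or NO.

YES

Decompose h/3: wrap(Q) ≐ wrap(h(4,N,5)),  wrap(Z) ≐ wrap(h(W,5,5)),  h(Z,false,N) ≐ h(U,W,q(q(U,4),m)).
Decompose wrap/1: Q ≐ h(4,N,5).
Bind Q := h(4,N,5); no other remaining equation mentions Q.
Decompose wrap/1: Z ≐ h(W,5,5).
Bind Z := h(W,5,5); substituting into the remaining equation gives: h(h(W,5,5),false,N) ≐ h(U,W,q(q(U,4),m)).
Decompose h/3: h(W,5,5) ≐ U,  false ≐ W,  N ≐ q(q(U,4),m).
Bind U := h(W,5,5); substituting into the one remaining equation that mentions U gives: N ≐ q(q(h(W,5,5),4),m).
Bind W := false; substituting into the remaining equation gives: N ≐ q(q(h(false,5,5),4),m). Substituting into the earlier bindings gives Z := h(false,5,5), U := h(false,5,5).
Bind N := q(q(h(false,5,5),4),m). Substituting into the earlier binding gives Q := h(4,q(q(h(false,5,5),4),m),5).
No equations remain and no clash or occurs-check failure arose, so a unifier exists.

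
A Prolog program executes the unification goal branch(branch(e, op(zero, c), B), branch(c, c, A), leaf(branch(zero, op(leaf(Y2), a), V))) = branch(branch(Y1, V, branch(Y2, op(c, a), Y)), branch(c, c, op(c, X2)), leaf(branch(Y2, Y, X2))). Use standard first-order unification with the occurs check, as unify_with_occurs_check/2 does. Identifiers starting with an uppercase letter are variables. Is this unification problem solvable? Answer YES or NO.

YES

Decompose branch/3: branch(e, op(zero, c), B) = branch(Y1, V, branch(Y2, op(c, a), Y)),  branch(c, c, A) = branch(c, c, op(c, X2)),  leaf(branch(zero, op(leaf(Y2), a), V)) = leaf(branch(Y2, Y, X2)).
Decompose branch/3: e = Y1,  op(zero, c) = V,  B = branch(Y2, op(c, a), Y).
Bind Y1 := e; no other remaining equation mentions Y1.
Bind V := op(zero, c); substituting into the one remaining equation that mentions V gives: leaf(branch(zero, op(leaf(Y2), a), op(zero, c))) = leaf(branch(Y2, Y, X2)).
Bind B := branch(Y2, op(c, a), Y); no other remaining equation mentions B.
Decompose branch/3: c = c,  c = c,  A = op(c, X2).
Delete trivial equation c = c.
Delete trivial equation c = c.
Bind A := op(c, X2); no other remaining equation mentions A.
Decompose leaf/1: branch(zero, op(leaf(Y2), a), op(zero, c)) = branch(Y2, Y, X2).
Decompose branch/3: zero = Y2,  op(leaf(Y2), a) = Y,  op(zero, c) = X2.
Bind Y2 := zero; substituting into the one remaining equation that mentions Y2 gives: op(leaf(zero), a) = Y. Substituting into the earlier binding gives B := branch(zero, op(c, a), Y).
Bind Y := op(leaf(zero), a); no other remaining equation mentions Y. Substituting into the earlier binding gives B := branch(zero, op(c, a), op(leaf(zero), a)).
Bind X2 := op(zero, c). Substituting into the earlier binding gives A := op(c, op(zero, c)).
No equations remain and no clash or occurs-check failure arose, so a unifier exists.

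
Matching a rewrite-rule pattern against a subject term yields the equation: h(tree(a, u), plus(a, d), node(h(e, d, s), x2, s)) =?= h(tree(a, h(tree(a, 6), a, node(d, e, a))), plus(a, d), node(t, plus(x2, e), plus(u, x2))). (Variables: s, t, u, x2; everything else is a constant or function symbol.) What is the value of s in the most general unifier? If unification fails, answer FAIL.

FAIL

Decompose h/3: tree(a, u) =?= tree(a, h(tree(a, 6), a, node(d, e, a))),  plus(a, d) =?= plus(a, d),  node(h(e, d, s), x2, s) =?= node(t, plus(x2, e), plus(u, x2)).
Decompose tree/2: a =?= a,  u =?= h(tree(a, 6), a, node(d, e, a)).
Delete trivial equation a =?= a.
Bind u := h(tree(a, 6), a, node(d, e, a)); substituting into the one remaining equation that mentions u gives: node(h(e, d, s), x2, s) =?= node(t, plus(x2, e), plus(h(tree(a, 6), a, node(d, e, a)), x2)).
Delete trivial equation plus(a, d) =?= plus(a, d).
Decompose node/3: h(e, d, s) =?= t,  x2 =?= plus(x2, e),  s =?= plus(h(tree(a, 6), a, node(d, e, a)), x2).
Bind t := h(e, d, s); no other remaining equation mentions t.
Occurs check fails: x2 occurs in plus(x2, e); the equation x2 =?= plus(x2, e) has no finite solution.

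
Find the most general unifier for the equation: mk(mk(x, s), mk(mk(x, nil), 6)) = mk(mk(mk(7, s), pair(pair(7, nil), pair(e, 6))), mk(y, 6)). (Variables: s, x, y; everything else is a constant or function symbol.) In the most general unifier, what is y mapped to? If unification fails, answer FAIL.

mk(mk(7, pair(pair(7, nil), pair(e, 6))), nil)

Decompose mk/2: mk(x, s) = mk(mk(7, s), pair(pair(7, nil), pair(e, 6))),  mk(mk(x, nil), 6) = mk(y, 6).
Decompose mk/2: x = mk(7, s),  s = pair(pair(7, nil), pair(e, 6)).
Bind x := mk(7, s); substituting into the one remaining equation that mentions x gives: mk(mk(mk(7, s), nil), 6) = mk(y, 6).
Bind s := pair(pair(7, nil), pair(e, 6)); substituting into the remaining equation gives: mk(mk(mk(7, pair(pair(7, nil), pair(e, 6))), nil), 6) = mk(y, 6). Substituting into the earlier binding gives x := mk(7, pair(pair(7, nil), pair(e, 6))).
Decompose mk/2: mk(mk(7, pair(pair(7, nil), pair(e, 6))), nil) = y,  6 = 6.
Bind y := mk(mk(7, pair(pair(7, nil), pair(e, 6))), nil); no other remaining equation mentions y.
Delete trivial equation 6 = 6.
MGU = { x := mk(7, pair(pair(7, nil), pair(e, 6))), s := pair(pair(7, nil), pair(e, 6)), y := mk(mk(7, pair(pair(7, nil), pair(e, 6))), nil) }, so y := mk(mk(7, pair(pair(7, nil), pair(e, 6))), nil).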